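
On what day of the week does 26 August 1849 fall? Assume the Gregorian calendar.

Doomsday rule: the anchor day for the 1800s is Friday. For year 49: 49÷12 = 4 r 1, and 1÷4 = 0, so 4+1+0 = 5.
Friday + 5 ≡ Wednesday — that's 1849's doomsday.
In August the doomsday date is Aug 8.
Aug 26 is 18 days after Aug 8; 18 mod 7 = 4, so Wednesday + 4 = Sunday.

Sunday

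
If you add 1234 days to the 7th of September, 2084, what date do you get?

January 24, 2088

+365 (one year) → Sep 7, 2085 (869 left).
+365 (one year) → Sep 7, 2086 (504 left).
+365 (one year) → Sep 7, 2087 (139 left).
Sep has 30 days: +24 → Oct 1, 2087 (115 left).
Oct has 31 days: +31 → Nov 1, 2087 (84 left).
Nov has 30 days: +30 → Dec 1, 2087 (54 left).
Dec has 31 days: +31 → Jan 1, 2088 (23 left).
+23 → Jan 24, 2088.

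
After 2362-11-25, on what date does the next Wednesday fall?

Nov 25, 2362 is a Sunday.
From Sunday to the next Wednesday is 3 days.
Nov 25, 2362 + 3 = Nov 28, 2362.

November 28, 2362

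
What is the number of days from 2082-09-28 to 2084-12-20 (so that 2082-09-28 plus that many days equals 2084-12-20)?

814

Sep 28, 2082 → Sep 28, 2083: 365 days.
Sep 28, 2083 → Sep 28, 2084: 366 days (Feb 29, 2084 is in that span).
Sep 28, 2084 → Oct 28, 2084: 30 days (September has 30).
Oct 28, 2084 → Nov 28, 2084: 31 days (October has 31).
Nov 28, 2084 → Dec 20, 2084: 22 days.
Total: 814 days.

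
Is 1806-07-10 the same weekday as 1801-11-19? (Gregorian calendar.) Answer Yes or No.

Yes

From Nov 19, 1801 to Jul 10, 1806 is 1694 days.
1694 mod 7 = 0, so they are the same weekday.
(Nov 19, 1801 is a Thursday; Jul 10, 1806 is a Thursday.)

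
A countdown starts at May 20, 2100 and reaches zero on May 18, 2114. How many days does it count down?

May 20, 2100 → May 20, 2101: 365 days.
May 20, 2101 → May 20, 2102: 365 days.
May 20, 2102 → May 20, 2103: 365 days.
May 20, 2103 → May 20, 2104: 366 days (Feb 29, 2104 is in that span).
May 20, 2104 → May 20, 2105: 365 days.
May 20, 2105 → May 20, 2106: 365 days.
May 20, 2106 → May 20, 2107: 365 days.
May 20, 2107 → May 20, 2108: 366 days (Feb 29, 2108 is in that span).
May 20, 2108 → May 20, 2109: 365 days.
May 20, 2109 → May 20, 2110: 365 days.
May 20, 2110 → May 20, 2111: 365 days.
May 20, 2111 → May 20, 2112: 366 days (Feb 29, 2112 is in that span).
May 20, 2112 → May 20, 2113: 365 days.
May 20, 2113 → Jun 20, 2113: 31 days (May has 31).
Jun 20, 2113 → Jul 20, 2113: 30 days (June has 30).
Jul 20, 2113 → Aug 20, 2113: 31 days (July has 31).
Aug 20, 2113 → Sep 20, 2113: 31 days (August has 31).
Sep 20, 2113 → Oct 20, 2113: 30 days (September has 30).
Oct 20, 2113 → Nov 20, 2113: 31 days (October has 31).
Nov 20, 2113 → Dec 20, 2113: 30 days (November has 30).
Dec 20, 2113 → Jan 20, 2114: 31 days (December has 31).
Jan 20, 2114 → Feb 20, 2114: 31 days (January has 31).
Feb 20, 2114 → Mar 20, 2114: 28 days (February has 28).
Mar 20, 2114 → Apr 20, 2114: 31 days (March has 31).
Apr 20, 2114 → May 18, 2114: 28 days.
Total: 5111 days.

5111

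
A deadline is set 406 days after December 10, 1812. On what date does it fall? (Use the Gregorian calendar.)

+365 (one year) → Dec 10, 1813 (41 left).
Dec has 31 days: +22 → Jan 1, 1814 (19 left).
+19 → Jan 20, 1814.

January 20, 1814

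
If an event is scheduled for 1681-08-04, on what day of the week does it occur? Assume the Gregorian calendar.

Doomsday rule: the anchor day for the 1600s is Tuesday. For year 81: 81÷12 = 6 r 9, and 9÷4 = 2, so 6+9+2 = 17.
Tuesday + 17 ≡ Friday — that's 1681's doomsday.
In August the doomsday date is Aug 8.
Aug 4 is 4 days before Aug 8; 4 mod 7 = 4, so Friday − 4 = Monday.

Monday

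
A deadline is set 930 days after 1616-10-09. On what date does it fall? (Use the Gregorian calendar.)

+365 (one year) → Oct 9, 1617 (565 left).
+365 (one year) → Oct 9, 1618 (200 left).
Oct has 31 days: +23 → Nov 1, 1618 (177 left).
Nov has 30 days: +30 → Dec 1, 1618 (147 left).
Dec has 31 days: +31 → Jan 1, 1619 (116 left).
Jan has 31 days: +31 → Feb 1, 1619 (85 left).
Feb has 28 days: +28 → Mar 1, 1619 (57 left).
Mar has 31 days: +31 → Apr 1, 1619 (26 left).
+26 → Apr 27, 1619.

April 27, 1619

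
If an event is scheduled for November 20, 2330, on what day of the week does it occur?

Doomsday rule: the anchor day for the 2300s is Wednesday. For year 30: 30÷12 = 2 r 6, and 6÷4 = 1, so 2+6+1 = 9.
Wednesday + 9 ≡ Friday — that's 2330's doomsday.
In November the doomsday date is Nov 7.
Nov 20 is 13 days after Nov 7; 13 mod 7 = 6, so Friday + 6 = Thursday.

Thursday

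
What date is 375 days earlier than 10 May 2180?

−10 → Apr 30, 2180 (end of Apr, 30 days; 365 left).
−30 → Mar 31, 2180 (end of Mar, 31 days; 335 left).
−31 → Feb 29, 2180 (end of Feb, 29 days; 304 left).
−29 → Jan 31, 2180 (end of Jan, 31 days; 275 left).
−31 → Dec 31, 2179 (end of Dec, 31 days; 244 left).
−31 → Nov 30, 2179 (end of Nov, 30 days; 213 left).
−30 → Oct 31, 2179 (end of Oct, 31 days; 183 left).
−31 → Sep 30, 2179 (end of Sep, 30 days; 152 left).
−30 → Aug 31, 2179 (end of Aug, 31 days; 122 left).
−31 → Jul 31, 2179 (end of Jul, 31 days; 91 left).
−31 → Jun 30, 2179 (end of Jun, 30 days; 60 left).
−30 → May 31, 2179 (end of May, 31 days; 30 left).
−30 → May 1, 2179.

May 1, 2179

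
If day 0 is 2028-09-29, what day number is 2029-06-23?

Sep 29, 2028 → Oct 29, 2028: 30 days (September has 30).
Oct 29, 2028 → Nov 29, 2028: 31 days (October has 31).
Nov 29, 2028 → Dec 29, 2028: 30 days (November has 30).
Dec 29, 2028 → Jan 29, 2029: 31 days (December has 31).
Jan 29, 2029 → Feb 28, 2029: 30 days (January has 31).
Feb 28, 2029 → Mar 28, 2029: 28 days (February has 28).
Mar 28, 2029 → Apr 28, 2029: 31 days (March has 31).
Apr 28, 2029 → May 28, 2029: 30 days (April has 30).
May 28, 2029 → Jun 23, 2029: 26 days.
Total: 267 days.

267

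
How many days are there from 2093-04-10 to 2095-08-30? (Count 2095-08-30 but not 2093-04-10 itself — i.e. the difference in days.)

Apr 10, 2093 → Apr 10, 2094: 365 days.
Apr 10, 2094 → Apr 10, 2095: 365 days.
Apr 10, 2095 → May 10, 2095: 30 days (April has 30).
May 10, 2095 → Jun 10, 2095: 31 days (May has 31).
Jun 10, 2095 → Jul 10, 2095: 30 days (June has 30).
Jul 10, 2095 → Aug 10, 2095: 31 days (July has 31).
Aug 10, 2095 → Aug 30, 2095: 20 days.
Total: 872 days.

872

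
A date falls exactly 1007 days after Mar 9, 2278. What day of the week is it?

Friday

Mar 9, 2278 is a Saturday.
1007 mod 7 = 6, so 1007 days after a Saturday is Saturday + 6 = Friday.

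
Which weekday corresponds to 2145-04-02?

Doomsday rule: the anchor day for the 2100s is Sunday. For year 45: 45÷12 = 3 r 9, and 9÷4 = 2, so 3+9+2 = 14.
Sunday + 14 ≡ Sunday — that's 2145's doomsday.
In April the doomsday date is Apr 4.
Apr 2 is 2 days before Apr 4; 2 mod 7 = 2, so Sunday − 2 = Friday.

Friday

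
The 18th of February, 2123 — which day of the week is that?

Thursday

Doomsday rule: the anchor day for the 2100s is Sunday. For year 23: 23÷12 = 1 r 11, and 11÷4 = 2, so 1+11+2 = 14.
Sunday + 14 ≡ Sunday — that's 2123's doomsday.
In February the doomsday date is Feb 28 (2123 is not a leap year).
Feb 18 is 10 days before Feb 28; 10 mod 7 = 3, so Sunday − 3 = Thursday.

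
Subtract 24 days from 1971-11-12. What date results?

October 19, 1971

−12 → Oct 31, 1971 (end of Oct, 31 days; 12 left).
−12 → Oct 19, 1971.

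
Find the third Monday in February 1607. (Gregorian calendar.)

February 1, 1607 is a Thursday.
The first Monday is therefore February 5 (4 days later).
The third Monday is 5 + 2×7 = February 19.

February 19, 1607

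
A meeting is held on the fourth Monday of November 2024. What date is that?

November 1, 2024 is a Friday.
The first Monday is therefore November 4 (3 days later).
The fourth Monday is 4 + 3×7 = November 25.

November 25, 2024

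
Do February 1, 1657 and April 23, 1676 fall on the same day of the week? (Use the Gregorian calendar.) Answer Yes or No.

From Feb 1, 1657 to Apr 23, 1676 is 7021 days.
7021 mod 7 = 0, so they are the same weekday.
(Feb 1, 1657 is a Thursday; Apr 23, 1676 is a Thursday.)

Yes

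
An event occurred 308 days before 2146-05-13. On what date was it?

−13 → Apr 30, 2146 (end of Apr, 30 days; 295 left).
−30 → Mar 31, 2146 (end of Mar, 31 days; 265 left).
−31 → Feb 28, 2146 (end of Feb, 28 days; 234 left).
−28 → Jan 31, 2146 (end of Jan, 31 days; 206 left).
−31 → Dec 31, 2145 (end of Dec, 31 days; 175 left).
−31 → Nov 30, 2145 (end of Nov, 30 days; 144 left).
−30 → Oct 31, 2145 (end of Oct, 31 days; 114 left).
−31 → Sep 30, 2145 (end of Sep, 30 days; 83 left).
−30 → Aug 31, 2145 (end of Aug, 31 days; 53 left).
−31 → Jul 31, 2145 (end of Jul, 31 days; 22 left).
−22 → Jul 9, 2145.

July 9, 2145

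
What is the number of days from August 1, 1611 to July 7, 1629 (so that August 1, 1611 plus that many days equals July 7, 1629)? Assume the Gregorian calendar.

6550

Aug 1, 1611 → Aug 1, 1612: 366 days (Feb 29, 1612 is in that span).
Aug 1, 1612 → Aug 1, 1613: 365 days.
Aug 1, 1613 → Aug 1, 1614: 365 days.
Aug 1, 1614 → Aug 1, 1615: 365 days.
Aug 1, 1615 → Aug 1, 1616: 366 days (Feb 29, 1616 is in that span).
Aug 1, 1616 → Aug 1, 1617: 365 days.
Aug 1, 1617 → Aug 1, 1618: 365 days.
Aug 1, 1618 → Aug 1, 1619: 365 days.
Aug 1, 1619 → Aug 1, 1620: 366 days (Feb 29, 1620 is in that span).
Aug 1, 1620 → Aug 1, 1621: 365 days.
Aug 1, 1621 → Aug 1, 1622: 365 days.
Aug 1, 1622 → Aug 1, 1623: 365 days.
Aug 1, 1623 → Aug 1, 1624: 366 days (Feb 29, 1624 is in that span).
Aug 1, 1624 → Aug 1, 1625: 365 days.
Aug 1, 1625 → Aug 1, 1626: 365 days.
Aug 1, 1626 → Aug 1, 1627: 365 days.
Aug 1, 1627 → Aug 1, 1628: 366 days (Feb 29, 1628 is in that span).
Aug 1, 1628 → Sep 1, 1628: 31 days (August has 31).
Sep 1, 1628 → Oct 1, 1628: 30 days (September has 30).
Oct 1, 1628 → Nov 1, 1628: 31 days (October has 31).
Nov 1, 1628 → Dec 1, 1628: 30 days (November has 30).
Dec 1, 1628 → Jan 1, 1629: 31 days (December has 31).
Jan 1, 1629 → Feb 1, 1629: 31 days (January has 31).
Feb 1, 1629 → Mar 1, 1629: 28 days (February has 28).
Mar 1, 1629 → Apr 1, 1629: 31 days (March has 31).
Apr 1, 1629 → May 1, 1629: 30 days (April has 30).
May 1, 1629 → Jun 1, 1629: 31 days (May has 31).
Jun 1, 1629 → Jul 1, 1629: 30 days (June has 30).
Jul 1, 1629 → Jul 7, 1629: 6 days.
Total: 6550 days.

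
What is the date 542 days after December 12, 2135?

June 6, 2137

+366 (one year; includes Feb 29, 2136) → Dec 12, 2136 (176 left).
Dec has 31 days: +20 → Jan 1, 2137 (156 left).
Jan has 31 days: +31 → Feb 1, 2137 (125 left).
Feb has 28 days: +28 → Mar 1, 2137 (97 left).
Mar has 31 days: +31 → Apr 1, 2137 (66 left).
Apr has 30 days: +30 → May 1, 2137 (36 left).
May has 31 days: +31 → Jun 1, 2137 (5 left).
+5 → Jun 6, 2137.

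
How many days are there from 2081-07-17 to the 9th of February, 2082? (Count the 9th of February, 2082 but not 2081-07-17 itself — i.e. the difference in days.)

Jul 17, 2081 → Aug 17, 2081: 31 days (July has 31).
Aug 17, 2081 → Sep 17, 2081: 31 days (August has 31).
Sep 17, 2081 → Oct 17, 2081: 30 days (September has 30).
Oct 17, 2081 → Nov 17, 2081: 31 days (October has 31).
Nov 17, 2081 → Dec 17, 2081: 30 days (November has 30).
Dec 17, 2081 → Jan 17, 2082: 31 days (December has 31).
Jan 17, 2082 → Feb 9, 2082: 23 days.
Total: 207 days.

207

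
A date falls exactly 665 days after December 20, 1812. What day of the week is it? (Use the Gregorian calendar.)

Dec 20, 1812 is a Sunday.
665 mod 7 = 0, so 665 days after a Sunday is Sunday + 0 = Sunday.

Sunday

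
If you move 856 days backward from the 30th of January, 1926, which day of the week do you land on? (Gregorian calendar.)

Jan 30, 1926 is a Saturday.
856 mod 7 = 2, so 856 days before a Saturday is Saturday − 2 = Thursday.

Thursday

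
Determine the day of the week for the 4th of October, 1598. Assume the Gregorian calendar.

Doomsday rule: the anchor day for the 1500s is Wednesday. For year 98: 98÷12 = 8 r 2, and 2÷4 = 0, so 8+2+0 = 10.
Wednesday + 10 ≡ Saturday — that's 1598's doomsday.
In October the doomsday date is Oct 10.
Oct 4 is 6 days before Oct 10; 6 mod 7 = 6, so Saturday − 6 = Sunday.

Sunday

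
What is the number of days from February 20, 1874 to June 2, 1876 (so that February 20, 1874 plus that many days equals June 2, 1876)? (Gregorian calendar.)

Feb 20, 1874 → Feb 20, 1875: 365 days.
Feb 20, 1875 → Feb 20, 1876: 365 days.
Feb 20, 1876 → Mar 20, 1876: 29 days (February has 29).
Mar 20, 1876 → Apr 20, 1876: 31 days (March has 31).
Apr 20, 1876 → May 20, 1876: 30 days (April has 30).
May 20, 1876 → Jun 2, 1876: 13 days.
Total: 833 days.

833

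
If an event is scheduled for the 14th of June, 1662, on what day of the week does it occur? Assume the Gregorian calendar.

Wednesday

Doomsday rule: the anchor day for the 1600s is Tuesday. For year 62: 62÷12 = 5 r 2, and 2÷4 = 0, so 5+2+0 = 7.
Tuesday + 7 ≡ Tuesday — that's 1662's doomsday.
In June the doomsday date is Jun 6.
Jun 14 is 8 days after Jun 6; 8 mod 7 = 1, so Tuesday + 1 = Wednesday.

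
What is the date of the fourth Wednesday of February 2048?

February 1, 2048 is a Saturday.
The first Wednesday is therefore February 5 (4 days later).
The fourth Wednesday is 5 + 3×7 = February 26.

February 26, 2048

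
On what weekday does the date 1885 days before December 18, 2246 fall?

Dec 18, 2246 is a Friday.
1885 mod 7 = 2, so 1885 days before a Friday is Friday − 2 = Wednesday.

Wednesday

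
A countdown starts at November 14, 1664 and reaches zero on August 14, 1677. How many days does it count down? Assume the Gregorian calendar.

Nov 14, 1664 → Nov 14, 1665: 365 days.
Nov 14, 1665 → Nov 14, 1666: 365 days.
Nov 14, 1666 → Nov 14, 1667: 365 days.
Nov 14, 1667 → Nov 14, 1668: 366 days (Feb 29, 1668 is in that span).
Nov 14, 1668 → Nov 14, 1669: 365 days.
Nov 14, 1669 → Nov 14, 1670: 365 days.
Nov 14, 1670 → Nov 14, 1671: 365 days.
Nov 14, 1671 → Nov 14, 1672: 366 days (Feb 29, 1672 is in that span).
Nov 14, 1672 → Nov 14, 1673: 365 days.
Nov 14, 1673 → Nov 14, 1674: 365 days.
Nov 14, 1674 → Nov 14, 1675: 365 days.
Nov 14, 1675 → Nov 14, 1676: 366 days (Feb 29, 1676 is in that span).
Nov 14, 1676 → Dec 14, 1676: 30 days (November has 30).
Dec 14, 1676 → Jan 14, 1677: 31 days (December has 31).
Jan 14, 1677 → Feb 14, 1677: 31 days (January has 31).
Feb 14, 1677 → Mar 14, 1677: 28 days (February has 28).
Mar 14, 1677 → Apr 14, 1677: 31 days (March has 31).
Apr 14, 1677 → May 14, 1677: 30 days (April has 30).
May 14, 1677 → Jun 14, 1677: 31 days (May has 31).
Jun 14, 1677 → Jul 14, 1677: 30 days (June has 30).
Jul 14, 1677 → Aug 14, 1677: 31 days.
Total: 4656 days.

4656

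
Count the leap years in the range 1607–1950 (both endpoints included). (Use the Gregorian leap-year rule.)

83

Multiples of 4 in [1607,1950]: 86.
Of those, multiples of 100: 3 (not leap unless ÷400).
Multiples of 400: 0.
Leap years = 86 − 3 + 0 = 83.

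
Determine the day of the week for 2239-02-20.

Wednesday

Doomsday rule: the anchor day for the 2200s is Friday. For year 39: 39÷12 = 3 r 3, and 3÷4 = 0, so 3+3+0 = 6.
Friday + 6 ≡ Thursday — that's 2239's doomsday.
In February the doomsday date is Feb 28 (2239 is not a leap year).
Feb 20 is 8 days before Feb 28; 8 mod 7 = 1, so Thursday − 1 = Wednesday.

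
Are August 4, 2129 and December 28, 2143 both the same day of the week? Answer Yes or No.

No

From Aug 4, 2129 to Dec 28, 2143 is 5259 days.
5259 mod 7 = 2, so they are different weekdays.
(Aug 4, 2129 is a Thursday; Dec 28, 2143 is a Saturday.)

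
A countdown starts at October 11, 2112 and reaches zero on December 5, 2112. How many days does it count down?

Oct 11, 2112 → Nov 11, 2112: 31 days (October has 31).
Nov 11, 2112 → Dec 5, 2112: 24 days.
Total: 55 days.

55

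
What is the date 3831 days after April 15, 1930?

+365 (one year) → Apr 15, 1931 (3466 left).
+366 (one year; includes Feb 29, 1932) → Apr 15, 1932 (3100 left).
+365 (one year) → Apr 15, 1933 (2735 left).
+365 (one year) → Apr 15, 1934 (2370 left).
+365 (one year) → Apr 15, 1935 (2005 left).
+366 (one year; includes Feb 29, 1936) → Apr 15, 1936 (1639 left).
+365 (one year) → Apr 15, 1937 (1274 left).
+365 (one year) → Apr 15, 1938 (909 left).
+365 (one year) → Apr 15, 1939 (544 left).
+366 (one year; includes Feb 29, 1940) → Apr 15, 1940 (178 left).
Apr has 30 days: +16 → May 1, 1940 (162 left).
May has 31 days: +31 → Jun 1, 1940 (131 left).
Jun has 30 days: +30 → Jul 1, 1940 (101 left).
Jul has 31 days: +31 → Aug 1, 1940 (70 left).
Aug has 31 days: +31 → Sep 1, 1940 (39 left).
Sep has 30 days: +30 → Oct 1, 1940 (9 left).
+9 → Oct 10, 1940.

October 10, 1940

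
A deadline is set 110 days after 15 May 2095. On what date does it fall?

September 2, 2095

May has 31 days: +17 → Jun 1, 2095 (93 left).
Jun has 30 days: +30 → Jul 1, 2095 (63 left).
Jul has 31 days: +31 → Aug 1, 2095 (32 left).
Aug has 31 days: +31 → Sep 1, 2095 (1 left).
+1 → Sep 2, 2095.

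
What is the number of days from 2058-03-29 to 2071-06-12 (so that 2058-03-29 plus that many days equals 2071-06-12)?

Mar 29, 2058 → Mar 29, 2059: 365 days.
Mar 29, 2059 → Mar 29, 2060: 366 days (Feb 29, 2060 is in that span).
Mar 29, 2060 → Mar 29, 2061: 365 days.
Mar 29, 2061 → Mar 29, 2062: 365 days.
Mar 29, 2062 → Mar 29, 2063: 365 days.
Mar 29, 2063 → Mar 29, 2064: 366 days (Feb 29, 2064 is in that span).
Mar 29, 2064 → Mar 29, 2065: 365 days.
Mar 29, 2065 → Mar 29, 2066: 365 days.
Mar 29, 2066 → Mar 29, 2067: 365 days.
Mar 29, 2067 → Mar 29, 2068: 366 days (Feb 29, 2068 is in that span).
Mar 29, 2068 → Mar 29, 2069: 365 days.
Mar 29, 2069 → Mar 29, 2070: 365 days.
Mar 29, 2070 → Mar 29, 2071: 365 days.
Mar 29, 2071 → Apr 29, 2071: 31 days (March has 31).
Apr 29, 2071 → May 29, 2071: 30 days (April has 30).
May 29, 2071 → Jun 12, 2071: 14 days.
Total: 4823 days.

4823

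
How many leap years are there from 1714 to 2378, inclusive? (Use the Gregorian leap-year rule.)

161

Multiples of 4 in [1714,2378]: 166.
Of those, multiples of 100: 6 (not leap unless ÷400).
Multiples of 400: 1.
Leap years = 166 − 6 + 1 = 161.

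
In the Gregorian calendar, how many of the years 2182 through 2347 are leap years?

Multiples of 4 in [2182,2347]: 41.
Of those, multiples of 100: 2 (not leap unless ÷400).
Multiples of 400: 0.
Leap years = 41 − 2 + 0 = 39.

39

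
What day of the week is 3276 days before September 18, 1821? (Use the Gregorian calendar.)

Tuesday

First find the weekday of Sep 18, 1821. Doomsday rule: the anchor day for the 1800s is Friday. For year 21: 21÷12 = 1 r 9, and 9÷4 = 2, so 1+9+2 = 12.
Friday + 12 ≡ Wednesday — that's 1821's doomsday.
In September the doomsday date is Sep 5.
Sep 18 is 13 days after Sep 5; 13 mod 7 = 6, so Wednesday + 6 = Tuesday.
3276 mod 7 = 0, so 3276 days before a Tuesday is Tuesday − 0 = Tuesday.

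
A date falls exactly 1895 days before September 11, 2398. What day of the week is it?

Sep 11, 2398 is a Friday.
1895 mod 7 = 5, so 1895 days before a Friday is Friday − 5 = Sunday.

Sunday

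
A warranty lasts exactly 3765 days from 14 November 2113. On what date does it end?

+365 (one year) → Nov 14, 2114 (3400 left).
+365 (one year) → Nov 14, 2115 (3035 left).
+366 (one year; includes Feb 29, 2116) → Nov 14, 2116 (2669 left).
+365 (one year) → Nov 14, 2117 (2304 left).
+365 (one year) → Nov 14, 2118 (1939 left).
+365 (one year) → Nov 14, 2119 (1574 left).
+366 (one year; includes Feb 29, 2120) → Nov 14, 2120 (1208 left).
+365 (one year) → Nov 14, 2121 (843 left).
+365 (one year) → Nov 14, 2122 (478 left).
+365 (one year) → Nov 14, 2123 (113 left).
Nov has 30 days: +17 → Dec 1, 2123 (96 left).
Dec has 31 days: +31 → Jan 1, 2124 (65 left).
Jan has 31 days: +31 → Feb 1, 2124 (34 left).
Feb has 29 days: +29 → Mar 1, 2124 (5 left).
+5 → Mar 6, 2124.

March 6, 2124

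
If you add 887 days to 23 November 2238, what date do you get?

April 28, 2241

+365 (one year) → Nov 23, 2239 (522 left).
+366 (one year; includes Feb 29, 2240) → Nov 23, 2240 (156 left).
Nov has 30 days: +8 → Dec 1, 2240 (148 left).
Dec has 31 days: +31 → Jan 1, 2241 (117 left).
Jan has 31 days: +31 → Feb 1, 2241 (86 left).
Feb has 28 days: +28 → Mar 1, 2241 (58 left).
Mar has 31 days: +31 → Apr 1, 2241 (27 left).
+27 → Apr 28, 2241.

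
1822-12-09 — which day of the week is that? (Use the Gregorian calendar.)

Doomsday rule: the anchor day for the 1800s is Friday. For year 22: 22÷12 = 1 r 10, and 10÷4 = 2, so 1+10+2 = 13.
Friday + 13 ≡ Thursday — that's 1822's doomsday.
In December the doomsday date is Dec 12.
Dec 9 is 3 days before Dec 12; 3 mod 7 = 3, so Thursday − 3 = Monday.

Monday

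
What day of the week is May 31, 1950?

Doomsday rule: the anchor day for the 1900s is Wednesday. For year 50: 50÷12 = 4 r 2, and 2÷4 = 0, so 4+2+0 = 6.
Wednesday + 6 ≡ Tuesday — that's 1950's doomsday.
In May the doomsday date is May 9.
May 31 is 22 days after May 9; 22 mod 7 = 1, so Tuesday + 1 = Wednesday.

Wednesday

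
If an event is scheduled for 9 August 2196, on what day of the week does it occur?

Doomsday rule: the anchor day for the 2100s is Sunday. For year 96: 96÷12 = 8 r 0, and 0÷4 = 0, so 8+0+0 = 8.
Sunday + 8 ≡ Monday — that's 2196's doomsday.
In August the doomsday date is Aug 8.
Aug 9 is 1 day after Aug 8; 1 mod 7 = 1, so Monday + 1 = Tuesday.

Tuesday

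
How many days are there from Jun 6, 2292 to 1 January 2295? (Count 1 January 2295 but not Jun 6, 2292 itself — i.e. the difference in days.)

Jun 6, 2292 → Jun 6, 2293: 365 days.
Jun 6, 2293 → Jun 6, 2294: 365 days.
Jun 6, 2294 → Jul 6, 2294: 30 days (June has 30).
Jul 6, 2294 → Aug 6, 2294: 31 days (July has 31).
Aug 6, 2294 → Sep 6, 2294: 31 days (August has 31).
Sep 6, 2294 → Oct 6, 2294: 30 days (September has 30).
Oct 6, 2294 → Nov 6, 2294: 31 days (October has 31).
Nov 6, 2294 → Dec 6, 2294: 30 days (November has 30).
Dec 6, 2294 → Jan 1, 2295: 26 days.
Total: 939 days.

939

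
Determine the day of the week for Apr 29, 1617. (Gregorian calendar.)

Doomsday rule: the anchor day for the 1600s is Tuesday. For year 17: 17÷12 = 1 r 5, and 5÷4 = 1, so 1+5+1 = 7.
Tuesday + 7 ≡ Tuesday — that's 1617's doomsday.
In April the doomsday date is Apr 4.
Apr 29 is 25 days after Apr 4; 25 mod 7 = 4, so Tuesday + 4 = Saturday.

Saturday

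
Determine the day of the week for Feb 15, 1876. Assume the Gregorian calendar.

Tuesday

Doomsday rule: the anchor day for the 1800s is Friday. For year 76: 76÷12 = 6 r 4, and 4÷4 = 1, so 6+4+1 = 11.
Friday + 11 ≡ Tuesday — that's 1876's doomsday.
In February the doomsday date is Feb 29 (1876 is a leap year (divisible by 4)).
Feb 15 is 14 days before Feb 29; 14 mod 7 = 0, so Tuesday − 0 = Tuesday.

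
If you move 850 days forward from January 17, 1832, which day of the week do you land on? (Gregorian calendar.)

Jan 17, 1832 is a Tuesday.
850 mod 7 = 3, so 850 days after a Tuesday is Tuesday + 3 = Friday.

Friday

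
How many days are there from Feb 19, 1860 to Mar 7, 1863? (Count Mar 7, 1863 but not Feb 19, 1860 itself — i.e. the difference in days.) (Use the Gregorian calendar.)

Feb 19, 1860 → Feb 19, 1861: 366 days (Feb 29, 1860 is in that span).
Feb 19, 1861 → Feb 19, 1862: 365 days.
Feb 19, 1862 → Mar 19, 1862: 28 days (February has 28).
Mar 19, 1862 → Apr 19, 1862: 31 days (March has 31).
Apr 19, 1862 → May 19, 1862: 30 days (April has 30).
May 19, 1862 → Jun 19, 1862: 31 days (May has 31).
Jun 19, 1862 → Jul 19, 1862: 30 days (June has 30).
Jul 19, 1862 → Aug 19, 1862: 31 days (July has 31).
Aug 19, 1862 → Sep 19, 1862: 31 days (August has 31).
Sep 19, 1862 → Oct 19, 1862: 30 days (September has 30).
Oct 19, 1862 → Nov 19, 1862: 31 days (October has 31).
Nov 19, 1862 → Dec 19, 1862: 30 days (November has 30).
Dec 19, 1862 → Jan 19, 1863: 31 days (December has 31).
Jan 19, 1863 → Feb 19, 1863: 31 days (January has 31).
Feb 19, 1863 → Mar 7, 1863: 16 days.
Total: 1112 days.

1112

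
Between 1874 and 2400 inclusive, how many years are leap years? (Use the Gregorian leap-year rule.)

Multiples of 4 in [1874,2400]: 132.
Of those, multiples of 100: 6 (not leap unless ÷400).
Multiples of 400: 2.
Leap years = 132 − 6 + 2 = 128.

128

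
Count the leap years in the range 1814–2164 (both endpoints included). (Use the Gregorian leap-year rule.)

86

Multiples of 4 in [1814,2164]: 88.
Of those, multiples of 100: 3 (not leap unless ÷400).
Multiples of 400: 1.
Leap years = 88 − 3 + 1 = 86.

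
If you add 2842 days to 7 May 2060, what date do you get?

February 17, 2068

+365 (one year) → May 7, 2061 (2477 left).
+365 (one year) → May 7, 2062 (2112 left).
+365 (one year) → May 7, 2063 (1747 left).
+366 (one year; includes Feb 29, 2064) → May 7, 2064 (1381 left).
+365 (one year) → May 7, 2065 (1016 left).
+365 (one year) → May 7, 2066 (651 left).
+365 (one year) → May 7, 2067 (286 left).
May has 31 days: +25 → Jun 1, 2067 (261 left).
Jun has 30 days: +30 → Jul 1, 2067 (231 left).
Jul has 31 days: +31 → Aug 1, 2067 (200 left).
Aug has 31 days: +31 → Sep 1, 2067 (169 left).
Sep has 30 days: +30 → Oct 1, 2067 (139 left).
Oct has 31 days: +31 → Nov 1, 2067 (108 left).
Nov has 30 days: +30 → Dec 1, 2067 (78 left).
Dec has 31 days: +31 → Jan 1, 2068 (47 left).
Jan has 31 days: +31 → Feb 1, 2068 (16 left).
+16 → Feb 17, 2068.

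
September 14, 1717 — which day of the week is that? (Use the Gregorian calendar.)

Tuesday

Doomsday rule: the anchor day for the 1700s is Sunday. For year 17: 17÷12 = 1 r 5, and 5÷4 = 1, so 1+5+1 = 7.
Sunday + 7 ≡ Sunday — that's 1717's doomsday.
In September the doomsday date is Sep 5.
Sep 14 is 9 days after Sep 5; 9 mod 7 = 2, so Sunday + 2 = Tuesday.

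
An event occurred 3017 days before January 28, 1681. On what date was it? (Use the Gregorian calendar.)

October 25, 1672

−366 (one year; includes Feb 29, 1680) → Jan 28, 1680 (2651 left).
−365 (one year) → Jan 28, 1679 (2286 left).
−365 (one year) → Jan 28, 1678 (1921 left).
−365 (one year) → Jan 28, 1677 (1556 left).
−366 (one year; includes Feb 29, 1676) → Jan 28, 1676 (1190 left).
−365 (one year) → Jan 28, 1675 (825 left).
−365 (one year) → Jan 28, 1674 (460 left).
−365 (one year) → Jan 28, 1673 (95 left).
−28 → Dec 31, 1672 (end of Dec, 31 days; 67 left).
−31 → Nov 30, 1672 (end of Nov, 30 days; 36 left).
−30 → Oct 31, 1672 (end of Oct, 31 days; 6 left).
−6 → Oct 25, 1672.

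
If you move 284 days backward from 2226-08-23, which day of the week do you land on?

First find the weekday of Aug 23, 2226. Doomsday rule: the anchor day for the 2200s is Friday. For year 26: 26÷12 = 2 r 2, and 2÷4 = 0, so 2+2+0 = 4.
Friday + 4 ≡ Tuesday — that's 2226's doomsday.
In August the doomsday date is Aug 8.
Aug 23 is 15 days after Aug 8; 15 mod 7 = 1, so Tuesday + 1 = Wednesday.
284 mod 7 = 4, so 284 days before a Wednesday is Wednesday − 4 = Saturday.

Saturday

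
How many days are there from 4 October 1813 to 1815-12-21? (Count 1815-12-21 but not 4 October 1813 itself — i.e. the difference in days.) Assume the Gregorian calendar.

Oct 4, 1813 → Oct 4, 1814: 365 days.
Oct 4, 1814 → Oct 4, 1815: 365 days.
Oct 4, 1815 → Nov 4, 1815: 31 days (October has 31).
Nov 4, 1815 → Dec 4, 1815: 30 days (November has 30).
Dec 4, 1815 → Dec 21, 1815: 17 days.
Total: 808 days.

808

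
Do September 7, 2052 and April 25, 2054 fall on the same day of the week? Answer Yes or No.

Yes

From Sep 7, 2052 to Apr 25, 2054 is 595 days.
595 mod 7 = 0, so they are the same weekday.
(Sep 7, 2052 is a Saturday; Apr 25, 2054 is a Saturday.)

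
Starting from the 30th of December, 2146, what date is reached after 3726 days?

March 13, 2157

+365 (one year) → Dec 30, 2147 (3361 left).
+366 (one year; includes Feb 29, 2148) → Dec 30, 2148 (2995 left).
+365 (one year) → Dec 30, 2149 (2630 left).
+365 (one year) → Dec 30, 2150 (2265 left).
+365 (one year) → Dec 30, 2151 (1900 left).
+366 (one year; includes Feb 29, 2152) → Dec 30, 2152 (1534 left).
+365 (one year) → Dec 30, 2153 (1169 left).
+365 (one year) → Dec 30, 2154 (804 left).
+365 (one year) → Dec 30, 2155 (439 left).
+366 (one year; includes Feb 29, 2156) → Dec 30, 2156 (73 left).
Dec has 31 days: +2 → Jan 1, 2157 (71 left).
Jan has 31 days: +31 → Feb 1, 2157 (40 left).
Feb has 28 days: +28 → Mar 1, 2157 (12 left).
+12 → Mar 13, 2157.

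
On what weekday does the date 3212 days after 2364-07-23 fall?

Wednesday

First find the weekday of Jul 23, 2364. Doomsday rule: the anchor day for the 2300s is Wednesday. For year 64: 64÷12 = 5 r 4, and 4÷4 = 1, so 5+4+1 = 10.
Wednesday + 10 ≡ Saturday — that's 2364's doomsday.
In July the doomsday date is Jul 11.
Jul 23 is 12 days after Jul 11; 12 mod 7 = 5, so Saturday + 5 = Thursday.
3212 mod 7 = 6, so 3212 days after a Thursday is Thursday + 6 = Wednesday.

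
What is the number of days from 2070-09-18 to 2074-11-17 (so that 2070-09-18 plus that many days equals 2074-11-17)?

1521

Sep 18, 2070 → Sep 18, 2071: 365 days.
Sep 18, 2071 → Sep 18, 2072: 366 days (Feb 29, 2072 is in that span).
Sep 18, 2072 → Sep 18, 2073: 365 days.
Sep 18, 2073 → Sep 18, 2074: 365 days.
Sep 18, 2074 → Oct 18, 2074: 30 days (September has 30).
Oct 18, 2074 → Nov 17, 2074: 30 days.
Total: 1521 days.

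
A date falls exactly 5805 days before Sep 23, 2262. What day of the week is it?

Sunday

Sep 23, 2262 is a Tuesday.
5805 mod 7 = 2, so 5805 days before a Tuesday is Tuesday − 2 = Sunday.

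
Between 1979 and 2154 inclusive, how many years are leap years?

43

Multiples of 4 in [1979,2154]: 44.
Of those, multiples of 100: 2 (not leap unless ÷400).
Multiples of 400: 1.
Leap years = 44 − 2 + 1 = 43.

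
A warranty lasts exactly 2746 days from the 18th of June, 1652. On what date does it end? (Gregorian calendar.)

+365 (one year) → Jun 18, 1653 (2381 left).
+365 (one year) → Jun 18, 1654 (2016 left).
+365 (one year) → Jun 18, 1655 (1651 left).
+366 (one year; includes Feb 29, 1656) → Jun 18, 1656 (1285 left).
+365 (one year) → Jun 18, 1657 (920 left).
+365 (one year) → Jun 18, 1658 (555 left).
+365 (one year) → Jun 18, 1659 (190 left).
Jun has 30 days: +13 → Jul 1, 1659 (177 left).
Jul has 31 days: +31 → Aug 1, 1659 (146 left).
Aug has 31 days: +31 → Sep 1, 1659 (115 left).
Sep has 30 days: +30 → Oct 1, 1659 (85 left).
Oct has 31 days: +31 → Nov 1, 1659 (54 left).
Nov has 30 days: +30 → Dec 1, 1659 (24 left).
+24 → Dec 25, 1659.

December 25, 1659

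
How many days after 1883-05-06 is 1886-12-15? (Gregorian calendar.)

1319

May 6, 1883 → May 6, 1884: 366 days (Feb 29, 1884 is in that span).
May 6, 1884 → May 6, 1885: 365 days.
May 6, 1885 → May 6, 1886: 365 days.
May 6, 1886 → Jun 6, 1886: 31 days (May has 31).
Jun 6, 1886 → Jul 6, 1886: 30 days (June has 30).
Jul 6, 1886 → Aug 6, 1886: 31 days (July has 31).
Aug 6, 1886 → Sep 6, 1886: 31 days (August has 31).
Sep 6, 1886 → Oct 6, 1886: 30 days (September has 30).
Oct 6, 1886 → Nov 6, 1886: 31 days (October has 31).
Nov 6, 1886 → Dec 6, 1886: 30 days (November has 30).
Dec 6, 1886 → Dec 15, 1886: 9 days.
Total: 1319 days.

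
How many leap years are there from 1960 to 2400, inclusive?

Multiples of 4 in [1960,2400]: 111.
Of those, multiples of 100: 5 (not leap unless ÷400).
Multiples of 400: 2.
Leap years = 111 − 5 + 2 = 108.

108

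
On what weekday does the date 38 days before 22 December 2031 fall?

First find the weekday of Dec 22, 2031. Doomsday rule: the anchor day for the 2000s is Tuesday. For year 31: 31÷12 = 2 r 7, and 7÷4 = 1, so 2+7+1 = 10.
Tuesday + 10 ≡ Friday — that's 2031's doomsday.
In December the doomsday date is Dec 12.
Dec 22 is 10 days after Dec 12; 10 mod 7 = 3, so Friday + 3 = Monday.
38 mod 7 = 3, so 38 days before a Monday is Monday − 3 = Friday.

Friday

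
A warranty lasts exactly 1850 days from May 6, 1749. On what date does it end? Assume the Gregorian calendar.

May 30, 1754

+365 (one year) → May 6, 1750 (1485 left).
+365 (one year) → May 6, 1751 (1120 left).
+366 (one year; includes Feb 29, 1752) → May 6, 1752 (754 left).
+365 (one year) → May 6, 1753 (389 left).
May has 31 days: +26 → Jun 1, 1753 (363 left).
Jun has 30 days: +30 → Jul 1, 1753 (333 left).
Jul has 31 days: +31 → Aug 1, 1753 (302 left).
Aug has 31 days: +31 → Sep 1, 1753 (271 left).
Sep has 30 days: +30 → Oct 1, 1753 (241 left).
Oct has 31 days: +31 → Nov 1, 1753 (210 left).
Nov has 30 days: +30 → Dec 1, 1753 (180 left).
Dec has 31 days: +31 → Jan 1, 1754 (149 left).
Jan has 31 days: +31 → Feb 1, 1754 (118 left).
Feb has 28 days: +28 → Mar 1, 1754 (90 left).
Mar has 31 days: +31 → Apr 1, 1754 (59 left).
Apr has 30 days: +30 → May 1, 1754 (29 left).
+29 → May 30, 1754.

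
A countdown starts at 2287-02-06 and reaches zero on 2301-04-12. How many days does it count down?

Feb 6, 2287 → Feb 6, 2288: 365 days.
Feb 6, 2288 → Feb 6, 2289: 366 days (Feb 29, 2288 is in that span).
Feb 6, 2289 → Feb 6, 2290: 365 days.
Feb 6, 2290 → Feb 6, 2291: 365 days.
Feb 6, 2291 → Feb 6, 2292: 365 days.
Feb 6, 2292 → Feb 6, 2293: 366 days (Feb 29, 2292 is in that span).
Feb 6, 2293 → Feb 6, 2294: 365 days.
Feb 6, 2294 → Feb 6, 2295: 365 days.
Feb 6, 2295 → Feb 6, 2296: 365 days.
Feb 6, 2296 → Feb 6, 2297: 366 days (Feb 29, 2296 is in that span).
Feb 6, 2297 → Feb 6, 2298: 365 days.
Feb 6, 2298 → Feb 6, 2299: 365 days.
Feb 6, 2299 → Feb 6, 2300: 365 days.
Feb 6, 2300 → Feb 6, 2301: 365 days.
Feb 6, 2301 → Mar 6, 2301: 28 days (February has 28).
Mar 6, 2301 → Apr 6, 2301: 31 days (March has 31).
Apr 6, 2301 → Apr 12, 2301: 6 days.
Total: 5178 days.

5178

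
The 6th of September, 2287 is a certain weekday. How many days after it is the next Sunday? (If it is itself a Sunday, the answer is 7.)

Sep 6, 2287 is a Tuesday.
From Tuesday to the next Sunday is 5 days.

5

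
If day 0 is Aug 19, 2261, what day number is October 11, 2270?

Aug 19, 2261 → Aug 19, 2262: 365 days.
Aug 19, 2262 → Aug 19, 2263: 365 days.
Aug 19, 2263 → Aug 19, 2264: 366 days (Feb 29, 2264 is in that span).
Aug 19, 2264 → Aug 19, 2265: 365 days.
Aug 19, 2265 → Aug 19, 2266: 365 days.
Aug 19, 2266 → Aug 19, 2267: 365 days.
Aug 19, 2267 → Aug 19, 2268: 366 days (Feb 29, 2268 is in that span).
Aug 19, 2268 → Aug 19, 2269: 365 days.
Aug 19, 2269 → Aug 19, 2270: 365 days.
Aug 19, 2270 → Sep 19, 2270: 31 days (August has 31).
Sep 19, 2270 → Oct 11, 2270: 22 days.
Total: 3340 days.

3340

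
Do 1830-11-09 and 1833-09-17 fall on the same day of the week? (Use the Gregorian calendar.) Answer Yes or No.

Yes

From Nov 9, 1830 to Sep 17, 1833 is 1043 days.
1043 mod 7 = 0, so they are the same weekday.
(Nov 9, 1830 is a Tuesday; Sep 17, 1833 is a Tuesday.)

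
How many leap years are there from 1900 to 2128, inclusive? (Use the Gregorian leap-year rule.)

56

Multiples of 4 in [1900,2128]: 58.
Of those, multiples of 100: 3 (not leap unless ÷400).
Multiples of 400: 1.
Leap years = 58 − 3 + 1 = 56.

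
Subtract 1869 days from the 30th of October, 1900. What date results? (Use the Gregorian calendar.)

−365 (one year) → Oct 30, 1899 (1504 left).
−365 (one year) → Oct 30, 1898 (1139 left).
−365 (one year) → Oct 30, 1897 (774 left).
−365 (one year) → Oct 30, 1896 (409 left).
−366 (one year; includes Feb 29, 1896) → Oct 30, 1895 (43 left).
−30 → Sep 30, 1895 (end of Sep, 30 days; 13 left).
−13 → Sep 17, 1895.

September 17, 1895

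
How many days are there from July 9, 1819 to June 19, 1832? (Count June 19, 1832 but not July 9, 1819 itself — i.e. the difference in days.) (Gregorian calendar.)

4729

Jul 9, 1819 → Jul 9, 1820: 366 days (Feb 29, 1820 is in that span).
Jul 9, 1820 → Jul 9, 1821: 365 days.
Jul 9, 1821 → Jul 9, 1822: 365 days.
Jul 9, 1822 → Jul 9, 1823: 365 days.
Jul 9, 1823 → Jul 9, 1824: 366 days (Feb 29, 1824 is in that span).
Jul 9, 1824 → Jul 9, 1825: 365 days.
Jul 9, 1825 → Jul 9, 1826: 365 days.
Jul 9, 1826 → Jul 9, 1827: 365 days.
Jul 9, 1827 → Jul 9, 1828: 366 days (Feb 29, 1828 is in that span).
Jul 9, 1828 → Jul 9, 1829: 365 days.
Jul 9, 1829 → Jul 9, 1830: 365 days.
Jul 9, 1830 → Jul 9, 1831: 365 days.
Jul 9, 1831 → Aug 9, 1831: 31 days (July has 31).
Aug 9, 1831 → Sep 9, 1831: 31 days (August has 31).
Sep 9, 1831 → Oct 9, 1831: 30 days (September has 30).
Oct 9, 1831 → Nov 9, 1831: 31 days (October has 31).
Nov 9, 1831 → Dec 9, 1831: 30 days (November has 30).
Dec 9, 1831 → Jan 9, 1832: 31 days (December has 31).
Jan 9, 1832 → Feb 9, 1832: 31 days (January has 31).
Feb 9, 1832 → Mar 9, 1832: 29 days (February has 29).
Mar 9, 1832 → Apr 9, 1832: 31 days (March has 31).
Apr 9, 1832 → May 9, 1832: 30 days (April has 30).
May 9, 1832 → Jun 9, 1832: 31 days (May has 31).
Jun 9, 1832 → Jun 19, 1832: 10 days.
Total: 4729 days.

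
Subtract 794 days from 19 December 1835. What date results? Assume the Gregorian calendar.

October 16, 1833

−365 (one year) → Dec 19, 1834 (429 left).
−365 (one year) → Dec 19, 1833 (64 left).
−19 → Nov 30, 1833 (end of Nov, 30 days; 45 left).
−30 → Oct 31, 1833 (end of Oct, 31 days; 15 left).
−15 → Oct 16, 1833.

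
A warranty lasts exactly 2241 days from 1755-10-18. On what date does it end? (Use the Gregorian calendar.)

+366 (one year; includes Feb 29, 1756) → Oct 18, 1756 (1875 left).
+365 (one year) → Oct 18, 1757 (1510 left).
+365 (one year) → Oct 18, 1758 (1145 left).
+365 (one year) → Oct 18, 1759 (780 left).
+366 (one year; includes Feb 29, 1760) → Oct 18, 1760 (414 left).
+365 (one year) → Oct 18, 1761 (49 left).
Oct has 31 days: +14 → Nov 1, 1761 (35 left).
Nov has 30 days: +30 → Dec 1, 1761 (5 left).
+5 → Dec 6, 1761.

December 6, 1761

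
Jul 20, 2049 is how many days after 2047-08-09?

Aug 9, 2047 → Aug 9, 2048: 366 days (Feb 29, 2048 is in that span).
Aug 9, 2048 → Sep 9, 2048: 31 days (August has 31).
Sep 9, 2048 → Oct 9, 2048: 30 days (September has 30).
Oct 9, 2048 → Nov 9, 2048: 31 days (October has 31).
Nov 9, 2048 → Dec 9, 2048: 30 days (November has 30).
Dec 9, 2048 → Jan 9, 2049: 31 days (December has 31).
Jan 9, 2049 → Feb 9, 2049: 31 days (January has 31).
Feb 9, 2049 → Mar 9, 2049: 28 days (February has 28).
Mar 9, 2049 → Apr 9, 2049: 31 days (March has 31).
Apr 9, 2049 → May 9, 2049: 30 days (April has 30).
May 9, 2049 → Jun 9, 2049: 31 days (May has 31).
Jun 9, 2049 → Jul 9, 2049: 30 days (June has 30).
Jul 9, 2049 → Jul 20, 2049: 11 days.
Total: 711 days.

711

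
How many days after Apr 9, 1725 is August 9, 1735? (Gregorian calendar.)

3774

Apr 9, 1725 → Apr 9, 1726: 365 days.
Apr 9, 1726 → Apr 9, 1727: 365 days.
Apr 9, 1727 → Apr 9, 1728: 366 days (Feb 29, 1728 is in that span).
Apr 9, 1728 → Apr 9, 1729: 365 days.
Apr 9, 1729 → Apr 9, 1730: 365 days.
Apr 9, 1730 → Apr 9, 1731: 365 days.
Apr 9, 1731 → Apr 9, 1732: 366 days (Feb 29, 1732 is in that span).
Apr 9, 1732 → Apr 9, 1733: 365 days.
Apr 9, 1733 → Apr 9, 1734: 365 days.
Apr 9, 1734 → Apr 9, 1735: 365 days.
Apr 9, 1735 → May 9, 1735: 30 days (April has 30).
May 9, 1735 → Jun 9, 1735: 31 days (May has 31).
Jun 9, 1735 → Jul 9, 1735: 30 days (June has 30).
Jul 9, 1735 → Aug 9, 1735: 31 days.
Total: 3774 days.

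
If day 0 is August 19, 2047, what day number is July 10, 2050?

1056

Aug 19, 2047 → Aug 19, 2048: 366 days (Feb 29, 2048 is in that span).
Aug 19, 2048 → Aug 19, 2049: 365 days.
Aug 19, 2049 → Sep 19, 2049: 31 days (August has 31).
Sep 19, 2049 → Oct 19, 2049: 30 days (September has 30).
Oct 19, 2049 → Nov 19, 2049: 31 days (October has 31).
Nov 19, 2049 → Dec 19, 2049: 30 days (November has 30).
Dec 19, 2049 → Jan 19, 2050: 31 days (December has 31).
Jan 19, 2050 → Feb 19, 2050: 31 days (January has 31).
Feb 19, 2050 → Mar 19, 2050: 28 days (February has 28).
Mar 19, 2050 → Apr 19, 2050: 31 days (March has 31).
Apr 19, 2050 → May 19, 2050: 30 days (April has 30).
May 19, 2050 → Jun 19, 2050: 31 days (May has 31).
Jun 19, 2050 → Jul 10, 2050: 21 days.
Total: 1056 days.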